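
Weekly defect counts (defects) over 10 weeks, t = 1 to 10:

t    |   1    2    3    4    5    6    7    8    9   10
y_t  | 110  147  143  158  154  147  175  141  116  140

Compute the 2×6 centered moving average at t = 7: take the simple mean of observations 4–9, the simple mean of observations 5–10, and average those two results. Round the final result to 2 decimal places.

Sum over 4–9: 158 + 154 + 147 + 175 + 141 + 116 = 891
Sum over 5–10: 154 + 147 + 175 + 141 + 116 + 140 = 873
CMA at t=7 = (891 + 873) / (2·6) = 1764 / 12 = 147.00

147.00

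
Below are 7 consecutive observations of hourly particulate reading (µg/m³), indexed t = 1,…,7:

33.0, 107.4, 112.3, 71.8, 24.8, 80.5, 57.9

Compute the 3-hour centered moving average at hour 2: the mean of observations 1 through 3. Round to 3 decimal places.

84.233

Sum of periods 1–3: 33.0 + 107.4 + 112.3 = 252.7
Divide by 3: 252.7 / 3 = 84.233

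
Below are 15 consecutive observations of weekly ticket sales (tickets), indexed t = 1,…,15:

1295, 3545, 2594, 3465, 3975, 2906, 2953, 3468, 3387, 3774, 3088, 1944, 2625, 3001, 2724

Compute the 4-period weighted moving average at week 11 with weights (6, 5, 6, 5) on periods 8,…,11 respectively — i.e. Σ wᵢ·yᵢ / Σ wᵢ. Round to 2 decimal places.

3446.68

Weighted sum: 6·3468 + 5·3387 + 6·3774 + 5·3088 = 20808 + 16935 + 22644 + 15440 = 75827
Weight total: 6 + 5 + 6 + 5 = 22
WMA = 75827 / 22 = 3446.68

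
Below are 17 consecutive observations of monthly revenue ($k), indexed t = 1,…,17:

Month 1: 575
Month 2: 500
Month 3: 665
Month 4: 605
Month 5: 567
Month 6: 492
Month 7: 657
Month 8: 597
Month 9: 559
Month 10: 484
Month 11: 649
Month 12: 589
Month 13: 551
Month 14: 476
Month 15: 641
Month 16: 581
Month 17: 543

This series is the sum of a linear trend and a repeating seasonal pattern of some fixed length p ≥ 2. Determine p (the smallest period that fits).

4

First differences y_{t+1} − y_t: -75, 165, -60, -38, -75, 165, -60, -38, -75, 165, …
The difference pattern repeats every 4 terms and not for any smaller step, so p = 4.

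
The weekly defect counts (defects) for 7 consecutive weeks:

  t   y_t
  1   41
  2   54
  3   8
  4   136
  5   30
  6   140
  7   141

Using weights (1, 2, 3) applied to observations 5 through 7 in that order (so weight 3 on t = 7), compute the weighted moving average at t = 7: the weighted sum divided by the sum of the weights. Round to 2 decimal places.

Weighted sum: 1·30 + 2·140 + 3·141 = 30 + 280 + 423 = 733
Weight total: 1 + 2 + 3 = 6
WMA = 733 / 6 = 122.17

122.17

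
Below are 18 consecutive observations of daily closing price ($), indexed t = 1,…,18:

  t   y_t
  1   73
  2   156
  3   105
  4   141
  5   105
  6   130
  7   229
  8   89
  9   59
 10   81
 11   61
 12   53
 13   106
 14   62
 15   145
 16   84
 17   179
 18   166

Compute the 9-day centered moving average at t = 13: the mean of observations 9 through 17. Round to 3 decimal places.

Sum of periods 9–17: 59 + 81 + 61 + 53 + 106 + 62 + 145 + 84 + 179 = 830
Divide by 9: 830 / 9 = 92.222

92.222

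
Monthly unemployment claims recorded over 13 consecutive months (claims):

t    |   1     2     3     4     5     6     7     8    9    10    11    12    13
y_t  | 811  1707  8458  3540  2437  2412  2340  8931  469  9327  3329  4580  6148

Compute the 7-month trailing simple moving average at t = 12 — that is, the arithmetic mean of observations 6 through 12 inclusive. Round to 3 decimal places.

Sum of periods 6–12: 2412 + 2340 + 8931 + 469 + 9327 + 3329 + 4580 = 31388
Divide by 7: 31388 / 7 = 4484.000

4484.000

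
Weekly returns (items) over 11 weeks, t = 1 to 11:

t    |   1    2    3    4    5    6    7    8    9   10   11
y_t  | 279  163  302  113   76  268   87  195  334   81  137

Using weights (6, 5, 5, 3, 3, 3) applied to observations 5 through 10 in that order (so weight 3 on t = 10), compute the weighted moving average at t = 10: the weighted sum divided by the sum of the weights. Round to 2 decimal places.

162.44

Weighted sum: 6·76 + 5·268 + 5·87 + 3·195 + 3·334 + 3·81 = 456 + 1340 + 435 + 585 + 1002 + 243 = 4061
Weight total: 6 + 5 + 5 + 3 + 3 + 3 = 25
WMA = 4061 / 25 = 162.44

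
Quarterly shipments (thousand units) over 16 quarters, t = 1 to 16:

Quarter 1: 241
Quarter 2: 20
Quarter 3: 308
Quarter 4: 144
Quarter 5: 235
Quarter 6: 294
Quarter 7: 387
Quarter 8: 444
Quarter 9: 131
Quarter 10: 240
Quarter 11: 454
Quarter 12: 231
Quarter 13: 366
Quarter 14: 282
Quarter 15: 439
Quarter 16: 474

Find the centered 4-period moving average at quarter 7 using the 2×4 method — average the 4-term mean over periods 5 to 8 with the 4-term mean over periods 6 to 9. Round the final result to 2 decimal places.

327.00

Sum over 5–8: 235 + 294 + 387 + 444 = 1360
Sum over 6–9: 294 + 387 + 444 + 131 = 1256
CMA at t=7 = (1360 + 1256) / (2·4) = 2616 / 8 = 327.00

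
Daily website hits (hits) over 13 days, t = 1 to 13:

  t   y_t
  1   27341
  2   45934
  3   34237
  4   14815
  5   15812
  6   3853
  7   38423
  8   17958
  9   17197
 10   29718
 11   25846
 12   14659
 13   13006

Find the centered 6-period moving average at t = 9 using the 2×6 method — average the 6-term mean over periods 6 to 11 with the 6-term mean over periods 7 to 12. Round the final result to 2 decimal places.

23066.33

Sum over 6–11: 3853 + 38423 + 17958 + 17197 + 29718 + 25846 = 132995
Sum over 7–12: 38423 + 17958 + 17197 + 29718 + 25846 + 14659 = 143801
CMA at t=9 = (132995 + 143801) / (2·6) = 276796 / 12 = 23066.33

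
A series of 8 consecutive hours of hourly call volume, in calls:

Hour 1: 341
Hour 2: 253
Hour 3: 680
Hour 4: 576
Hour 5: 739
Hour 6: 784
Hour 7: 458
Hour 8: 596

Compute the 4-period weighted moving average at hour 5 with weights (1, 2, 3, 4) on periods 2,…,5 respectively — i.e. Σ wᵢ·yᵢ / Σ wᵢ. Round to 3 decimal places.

629.700

Weighted sum: 1·253 + 2·680 + 3·576 + 4·739 = 253 + 1360 + 1728 + 2956 = 6297
Weight total: 1 + 2 + 3 + 4 = 10
WMA = 6297 / 10 = 629.700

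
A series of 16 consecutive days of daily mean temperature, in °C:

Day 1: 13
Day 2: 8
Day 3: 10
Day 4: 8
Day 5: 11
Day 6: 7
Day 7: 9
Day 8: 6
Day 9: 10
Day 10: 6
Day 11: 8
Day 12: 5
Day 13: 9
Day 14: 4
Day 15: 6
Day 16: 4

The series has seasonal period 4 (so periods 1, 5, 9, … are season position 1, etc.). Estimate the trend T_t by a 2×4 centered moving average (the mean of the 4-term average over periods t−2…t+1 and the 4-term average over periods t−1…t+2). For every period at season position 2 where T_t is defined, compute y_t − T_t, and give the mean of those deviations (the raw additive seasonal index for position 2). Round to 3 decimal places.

Season position 2 occurs at t = 6, 10, 14 (where T_t is defined).
t=6: T_6 = 8.50000; y_6 − T_6 = 7 − 8.50000 = -1.50000
t=10: T_10 = 7.37500; y_10 − T_10 = 6 − 7.37500 = -1.37500
t=14: T_14 = 5.87500; y_14 − T_14 = 4 − 5.87500 = -1.87500
Mean deviation: (-1.50000 + -1.37500 + -1.87500) / 3 = -1.583

-1.583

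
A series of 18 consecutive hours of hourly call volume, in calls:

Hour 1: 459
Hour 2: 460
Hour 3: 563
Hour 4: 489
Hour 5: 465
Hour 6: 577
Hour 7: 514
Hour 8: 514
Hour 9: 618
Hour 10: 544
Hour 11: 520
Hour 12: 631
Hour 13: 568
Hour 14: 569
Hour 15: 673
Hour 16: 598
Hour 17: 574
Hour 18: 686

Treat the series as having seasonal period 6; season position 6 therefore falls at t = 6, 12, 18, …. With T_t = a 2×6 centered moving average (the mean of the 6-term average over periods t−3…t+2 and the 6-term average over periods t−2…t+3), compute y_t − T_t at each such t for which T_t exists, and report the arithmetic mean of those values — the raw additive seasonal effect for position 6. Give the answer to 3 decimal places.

51.750

Season position 6 occurs at t = 6, 12 (where T_t is defined).
t=6: T_6 = 524.91667; y_6 − T_6 = 577 − 524.91667 = 52.08333
t=12: T_12 = 579.58333; y_12 − T_12 = 631 − 579.58333 = 51.41667
Mean deviation: (52.08333 + 51.41667) / 2 = 51.750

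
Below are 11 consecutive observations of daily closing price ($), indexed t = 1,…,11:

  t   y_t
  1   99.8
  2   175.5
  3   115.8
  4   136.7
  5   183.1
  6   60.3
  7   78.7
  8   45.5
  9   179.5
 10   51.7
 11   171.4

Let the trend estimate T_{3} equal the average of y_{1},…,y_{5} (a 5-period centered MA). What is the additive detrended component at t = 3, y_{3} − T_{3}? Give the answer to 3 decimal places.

-26.380

Trend T_3 = (99.8 + 175.5 + 115.8 + 136.7 + 183.1) / 5 = 710.9/5 = 142.18000
Detrended value: 115.8 − 142.18000 = -26.380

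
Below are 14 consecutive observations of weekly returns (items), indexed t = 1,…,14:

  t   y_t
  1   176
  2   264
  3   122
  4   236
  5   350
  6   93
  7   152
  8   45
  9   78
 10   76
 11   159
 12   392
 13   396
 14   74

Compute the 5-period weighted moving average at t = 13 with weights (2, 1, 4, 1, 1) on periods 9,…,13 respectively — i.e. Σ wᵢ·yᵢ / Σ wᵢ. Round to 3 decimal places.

Weighted sum: 2·78 + 1·76 + 4·159 + 1·392 + 1·396 = 156 + 76 + 636 + 392 + 396 = 1656
Weight total: 2 + 1 + 4 + 1 + 1 = 9
WMA = 1656 / 9 = 184.000

184.000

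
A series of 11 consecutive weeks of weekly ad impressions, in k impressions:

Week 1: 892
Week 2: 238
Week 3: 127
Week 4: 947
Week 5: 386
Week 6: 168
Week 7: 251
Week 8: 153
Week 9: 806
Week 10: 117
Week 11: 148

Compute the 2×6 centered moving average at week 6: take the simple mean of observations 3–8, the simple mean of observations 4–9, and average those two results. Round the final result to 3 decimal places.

395.250

Sum over 3–8: 127 + 947 + 386 + 168 + 251 + 153 = 2032
Sum over 4–9: 947 + 386 + 168 + 251 + 153 + 806 = 2711
CMA at t=6 = (2032 + 2711) / (2·6) = 4743 / 12 = 395.250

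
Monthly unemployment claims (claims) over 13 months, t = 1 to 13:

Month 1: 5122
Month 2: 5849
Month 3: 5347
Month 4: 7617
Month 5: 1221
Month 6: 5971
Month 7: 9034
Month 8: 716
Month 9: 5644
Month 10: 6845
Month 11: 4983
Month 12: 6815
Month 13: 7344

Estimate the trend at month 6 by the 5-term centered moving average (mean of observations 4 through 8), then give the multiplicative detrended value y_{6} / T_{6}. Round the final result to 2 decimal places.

1.22

Trend T_6 = (7617 + 1221 + 5971 + 9034 + 716) / 5 = 24559/5 = 4911.8000
Ratio to trend: 5971 / 4911.8000 = 1.22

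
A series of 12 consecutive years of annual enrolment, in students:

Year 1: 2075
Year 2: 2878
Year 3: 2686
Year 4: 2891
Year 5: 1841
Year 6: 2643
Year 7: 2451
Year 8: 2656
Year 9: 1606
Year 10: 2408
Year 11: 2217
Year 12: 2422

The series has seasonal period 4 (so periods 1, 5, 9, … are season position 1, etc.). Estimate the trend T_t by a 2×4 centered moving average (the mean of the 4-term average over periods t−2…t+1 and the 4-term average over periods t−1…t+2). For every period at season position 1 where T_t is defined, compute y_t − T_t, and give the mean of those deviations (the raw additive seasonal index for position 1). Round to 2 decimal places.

Season position 1 occurs at t = 5, 9 (where T_t is defined).
t=5: T_5 = 2485.8750; y_5 − T_5 = 1841 − 2485.8750 = -644.8750
t=9: T_9 = 2251.0000; y_9 − T_9 = 1606 − 2251.0000 = -645.0000
Mean deviation: (-644.8750 + -645.0000) / 2 = -644.94

-644.94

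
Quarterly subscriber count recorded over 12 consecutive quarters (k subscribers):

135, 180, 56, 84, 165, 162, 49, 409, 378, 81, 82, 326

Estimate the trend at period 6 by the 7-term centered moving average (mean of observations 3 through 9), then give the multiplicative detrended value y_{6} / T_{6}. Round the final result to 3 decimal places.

0.870

Trend T_6 = (56 + 84 + 165 + 162 + 49 + 409 + 378) / 7 = 1303/7 = 186.14286
Ratio to trend: 162 / 186.14286 = 0.870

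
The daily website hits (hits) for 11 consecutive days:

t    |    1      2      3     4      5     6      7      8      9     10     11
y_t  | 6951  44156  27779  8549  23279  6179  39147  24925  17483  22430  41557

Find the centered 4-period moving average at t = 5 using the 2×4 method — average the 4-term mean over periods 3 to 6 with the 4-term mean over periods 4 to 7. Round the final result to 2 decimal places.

17867.50

Sum over 3–6: 27779 + 8549 + 23279 + 6179 = 65786
Sum over 4–7: 8549 + 23279 + 6179 + 39147 = 77154
CMA at t=5 = (65786 + 77154) / (2·4) = 142940 / 8 = 17867.50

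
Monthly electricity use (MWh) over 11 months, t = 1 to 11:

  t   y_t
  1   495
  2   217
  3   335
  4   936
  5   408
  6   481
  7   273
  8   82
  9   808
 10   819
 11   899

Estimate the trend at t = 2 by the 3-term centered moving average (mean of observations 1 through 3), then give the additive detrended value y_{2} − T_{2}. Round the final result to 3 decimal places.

-132.000

Trend T_2 = (495 + 217 + 335) / 3 = 1047/3 = 349.00000
Detrended value: 217 − 349.00000 = -132.000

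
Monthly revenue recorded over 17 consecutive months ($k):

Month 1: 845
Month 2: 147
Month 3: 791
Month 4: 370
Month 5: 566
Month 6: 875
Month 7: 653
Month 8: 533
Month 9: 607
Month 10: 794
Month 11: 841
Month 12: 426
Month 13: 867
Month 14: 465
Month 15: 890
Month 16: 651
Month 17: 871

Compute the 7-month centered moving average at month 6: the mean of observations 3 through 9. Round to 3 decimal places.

627.857

Sum of periods 3–9: 791 + 370 + 566 + 875 + 653 + 533 + 607 = 4395
Divide by 7: 4395 / 7 = 627.857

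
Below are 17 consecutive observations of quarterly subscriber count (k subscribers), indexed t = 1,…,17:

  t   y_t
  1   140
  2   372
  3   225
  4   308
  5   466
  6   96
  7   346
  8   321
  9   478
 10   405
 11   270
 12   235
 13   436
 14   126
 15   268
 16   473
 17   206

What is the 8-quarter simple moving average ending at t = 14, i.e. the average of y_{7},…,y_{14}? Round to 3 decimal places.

Sum of periods 7–14: 346 + 321 + 478 + 405 + 270 + 235 + 436 + 126 = 2617
Divide by 8: 2617 / 8 = 327.125

327.125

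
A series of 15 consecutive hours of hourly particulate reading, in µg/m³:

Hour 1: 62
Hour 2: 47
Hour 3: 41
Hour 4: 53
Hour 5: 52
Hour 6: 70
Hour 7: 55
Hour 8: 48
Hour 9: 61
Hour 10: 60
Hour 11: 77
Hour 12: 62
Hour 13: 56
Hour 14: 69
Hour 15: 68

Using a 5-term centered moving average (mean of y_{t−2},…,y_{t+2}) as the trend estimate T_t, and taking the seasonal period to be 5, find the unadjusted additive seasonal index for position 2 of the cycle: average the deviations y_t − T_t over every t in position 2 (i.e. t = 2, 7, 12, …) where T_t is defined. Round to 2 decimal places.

-2.50

Season position 2 occurs at t = 7, 12 (where T_t is defined).
t=7: T_7 = 57.2000; y_7 − T_7 = 55 − 57.2000 = -2.2000
t=12: T_12 = 64.8000; y_12 − T_12 = 62 − 64.8000 = -2.8000
Mean deviation: (-2.2000 + -2.8000) / 2 = -2.50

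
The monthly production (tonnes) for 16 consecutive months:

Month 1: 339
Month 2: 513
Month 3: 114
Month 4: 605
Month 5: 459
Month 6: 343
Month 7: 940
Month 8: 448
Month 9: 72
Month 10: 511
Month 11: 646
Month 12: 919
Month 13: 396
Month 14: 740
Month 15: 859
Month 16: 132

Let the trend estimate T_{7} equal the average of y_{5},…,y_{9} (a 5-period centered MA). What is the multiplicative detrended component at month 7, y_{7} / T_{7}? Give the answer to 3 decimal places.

2.078

Trend T_7 = (459 + 343 + 940 + 448 + 72) / 5 = 2262/5 = 452.40000
Ratio to trend: 940 / 452.40000 = 2.078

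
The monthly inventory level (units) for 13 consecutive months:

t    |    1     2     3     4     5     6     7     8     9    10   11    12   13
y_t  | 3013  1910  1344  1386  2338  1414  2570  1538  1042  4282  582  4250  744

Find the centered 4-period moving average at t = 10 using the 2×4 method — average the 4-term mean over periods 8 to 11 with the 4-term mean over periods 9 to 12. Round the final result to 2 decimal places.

Sum over 8–11: 1538 + 1042 + 4282 + 582 = 7444
Sum over 9–12: 1042 + 4282 + 582 + 4250 = 10156
CMA at t=10 = (7444 + 10156) / (2·4) = 17600 / 8 = 2200.00

2200.00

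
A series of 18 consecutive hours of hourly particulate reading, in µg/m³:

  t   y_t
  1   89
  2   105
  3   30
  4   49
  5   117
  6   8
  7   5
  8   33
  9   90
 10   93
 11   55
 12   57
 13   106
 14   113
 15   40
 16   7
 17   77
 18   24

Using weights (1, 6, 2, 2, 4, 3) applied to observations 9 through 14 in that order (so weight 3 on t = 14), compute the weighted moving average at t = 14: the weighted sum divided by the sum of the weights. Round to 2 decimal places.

Weighted sum: 1·90 + 6·93 + 2·55 + 2·57 + 4·106 + 3·113 = 90 + 558 + 110 + 114 + 424 + 339 = 1635
Weight total: 1 + 6 + 2 + 2 + 4 + 3 = 18
WMA = 1635 / 18 = 90.83

90.83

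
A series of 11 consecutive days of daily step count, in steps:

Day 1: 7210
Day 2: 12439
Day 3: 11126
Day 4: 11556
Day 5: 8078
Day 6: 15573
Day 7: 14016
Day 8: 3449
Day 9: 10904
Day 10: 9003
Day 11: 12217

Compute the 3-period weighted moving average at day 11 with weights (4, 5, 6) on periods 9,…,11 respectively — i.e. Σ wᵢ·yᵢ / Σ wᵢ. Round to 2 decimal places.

10795.53

Weighted sum: 4·10904 + 5·9003 + 6·12217 = 43616 + 45015 + 73302 = 161933
Weight total: 4 + 5 + 6 = 15
WMA = 161933 / 15 = 10795.53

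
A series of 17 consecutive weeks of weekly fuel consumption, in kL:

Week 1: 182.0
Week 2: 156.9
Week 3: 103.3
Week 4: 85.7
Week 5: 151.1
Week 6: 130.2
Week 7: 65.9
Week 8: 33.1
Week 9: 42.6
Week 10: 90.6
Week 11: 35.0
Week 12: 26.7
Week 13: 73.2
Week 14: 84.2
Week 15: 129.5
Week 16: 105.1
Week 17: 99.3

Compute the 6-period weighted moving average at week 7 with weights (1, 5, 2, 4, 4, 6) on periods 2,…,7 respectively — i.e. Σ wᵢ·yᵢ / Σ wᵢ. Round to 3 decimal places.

107.518

Weighted sum: 1·156.9 + 5·103.3 + 2·85.7 + 4·151.1 + 4·130.2 + 6·65.9 = 156.9 + 516.5 + 171.4 + 604.4 + 520.8 + 395.4 = 2365.4
Weight total: 1 + 5 + 2 + 4 + 4 + 6 = 22
WMA = 2365.4 / 22 = 107.518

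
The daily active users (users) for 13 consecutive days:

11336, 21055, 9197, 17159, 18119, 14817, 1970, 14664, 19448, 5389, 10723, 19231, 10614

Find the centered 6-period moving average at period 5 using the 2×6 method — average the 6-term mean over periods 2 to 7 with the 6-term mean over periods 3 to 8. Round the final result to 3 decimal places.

Sum over 2–7: 21055 + 9197 + 17159 + 18119 + 14817 + 1970 = 82317
Sum over 3–8: 9197 + 17159 + 18119 + 14817 + 1970 + 14664 = 75926
CMA at t=5 = (82317 + 75926) / (2·6) = 158243 / 12 = 13186.917

13186.917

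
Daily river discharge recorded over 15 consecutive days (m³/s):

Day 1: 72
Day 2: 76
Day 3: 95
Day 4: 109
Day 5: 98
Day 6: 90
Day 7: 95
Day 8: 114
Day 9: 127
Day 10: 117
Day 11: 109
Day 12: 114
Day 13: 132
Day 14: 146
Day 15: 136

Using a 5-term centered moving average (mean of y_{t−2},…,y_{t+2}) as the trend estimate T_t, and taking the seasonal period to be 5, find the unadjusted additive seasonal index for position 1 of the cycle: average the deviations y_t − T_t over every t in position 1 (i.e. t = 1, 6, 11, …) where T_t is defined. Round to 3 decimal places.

-11.000

Season position 1 occurs at t = 6, 11 (where T_t is defined).
t=6: T_6 = 101.20000; y_6 − T_6 = 90 − 101.20000 = -11.20000
t=11: T_11 = 119.80000; y_11 − T_11 = 109 − 119.80000 = -10.80000
Mean deviation: (-11.20000 + -10.80000) / 2 = -11.000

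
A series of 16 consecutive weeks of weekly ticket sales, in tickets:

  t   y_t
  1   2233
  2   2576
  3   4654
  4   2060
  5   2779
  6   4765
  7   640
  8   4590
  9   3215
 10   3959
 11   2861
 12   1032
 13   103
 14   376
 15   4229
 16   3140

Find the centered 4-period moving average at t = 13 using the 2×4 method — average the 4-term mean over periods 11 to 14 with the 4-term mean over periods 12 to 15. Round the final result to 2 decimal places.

1264.00

Sum over 11–14: 2861 + 1032 + 103 + 376 = 4372
Sum over 12–15: 1032 + 103 + 376 + 4229 = 5740
CMA at t=13 = (4372 + 5740) / (2·4) = 10112 / 8 = 1264.00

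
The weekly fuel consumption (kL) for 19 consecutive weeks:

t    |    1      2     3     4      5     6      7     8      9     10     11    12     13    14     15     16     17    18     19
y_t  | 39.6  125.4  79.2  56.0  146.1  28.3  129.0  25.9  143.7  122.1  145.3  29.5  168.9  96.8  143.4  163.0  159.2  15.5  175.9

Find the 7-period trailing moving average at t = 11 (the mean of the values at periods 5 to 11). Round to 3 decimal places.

Sum of periods 5–11: 146.1 + 28.3 + 129.0 + 25.9 + 143.7 + 122.1 + 145.3 = 740.4
Divide by 7: 740.4 / 7 = 105.771

105.771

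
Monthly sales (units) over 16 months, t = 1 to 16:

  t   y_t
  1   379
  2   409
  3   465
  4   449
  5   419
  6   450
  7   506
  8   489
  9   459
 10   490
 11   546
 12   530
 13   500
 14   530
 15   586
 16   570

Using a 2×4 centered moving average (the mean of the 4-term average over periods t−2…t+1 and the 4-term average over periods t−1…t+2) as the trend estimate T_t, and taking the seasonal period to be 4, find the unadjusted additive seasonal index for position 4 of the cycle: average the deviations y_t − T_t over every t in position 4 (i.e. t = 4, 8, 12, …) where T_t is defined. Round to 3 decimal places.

Season position 4 occurs at t = 4, 8, 12 (where T_t is defined).
t=4: T_4 = 440.62500; y_4 − T_4 = 449 − 440.62500 = 8.37500
t=8: T_8 = 481.00000; y_8 − T_8 = 489 − 481.00000 = 8.00000
t=12: T_12 = 521.50000; y_12 − T_12 = 530 − 521.50000 = 8.50000
Mean deviation: (8.37500 + 8.00000 + 8.50000) / 3 = 8.292

8.292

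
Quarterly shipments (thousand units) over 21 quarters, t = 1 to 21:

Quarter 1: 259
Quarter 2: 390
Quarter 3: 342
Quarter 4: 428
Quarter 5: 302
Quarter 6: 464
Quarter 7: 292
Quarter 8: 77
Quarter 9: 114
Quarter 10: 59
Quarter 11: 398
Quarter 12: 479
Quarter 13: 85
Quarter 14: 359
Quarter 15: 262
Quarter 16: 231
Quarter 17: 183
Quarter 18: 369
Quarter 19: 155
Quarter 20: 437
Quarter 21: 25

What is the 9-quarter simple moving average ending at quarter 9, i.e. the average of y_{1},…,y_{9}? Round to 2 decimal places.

296.44

Sum of periods 1–9: 259 + 390 + 342 + 428 + 302 + 464 + 292 + 77 + 114 = 2668
Divide by 9: 2668 / 9 = 296.44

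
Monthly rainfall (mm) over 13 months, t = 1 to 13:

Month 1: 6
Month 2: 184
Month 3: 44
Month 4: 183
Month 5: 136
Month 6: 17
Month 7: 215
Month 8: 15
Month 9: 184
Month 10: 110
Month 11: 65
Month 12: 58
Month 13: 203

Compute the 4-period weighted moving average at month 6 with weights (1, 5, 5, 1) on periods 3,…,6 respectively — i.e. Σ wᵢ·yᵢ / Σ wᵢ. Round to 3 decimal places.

Weighted sum: 1·44 + 5·183 + 5·136 + 1·17 = 44 + 915 + 680 + 17 = 1656
Weight total: 1 + 5 + 5 + 1 = 12
WMA = 1656 / 12 = 138.000

138.000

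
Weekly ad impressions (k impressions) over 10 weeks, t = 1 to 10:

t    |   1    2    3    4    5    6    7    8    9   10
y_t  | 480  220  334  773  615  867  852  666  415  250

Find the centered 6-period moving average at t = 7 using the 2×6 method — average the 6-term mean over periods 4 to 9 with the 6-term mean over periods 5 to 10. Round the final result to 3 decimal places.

Sum over 4–9: 773 + 615 + 867 + 852 + 666 + 415 = 4188
Sum over 5–10: 615 + 867 + 852 + 666 + 415 + 250 = 3665
CMA at t=7 = (4188 + 3665) / (2·6) = 7853 / 12 = 654.417

654.417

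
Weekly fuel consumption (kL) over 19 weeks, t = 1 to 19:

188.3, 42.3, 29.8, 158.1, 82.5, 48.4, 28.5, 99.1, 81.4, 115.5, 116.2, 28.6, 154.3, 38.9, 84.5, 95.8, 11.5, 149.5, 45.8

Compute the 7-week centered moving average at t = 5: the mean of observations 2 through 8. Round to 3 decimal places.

Sum of periods 2–8: 42.3 + 29.8 + 158.1 + 82.5 + 48.4 + 28.5 + 99.1 = 488.7
Divide by 7: 488.7 / 7 = 69.814

69.814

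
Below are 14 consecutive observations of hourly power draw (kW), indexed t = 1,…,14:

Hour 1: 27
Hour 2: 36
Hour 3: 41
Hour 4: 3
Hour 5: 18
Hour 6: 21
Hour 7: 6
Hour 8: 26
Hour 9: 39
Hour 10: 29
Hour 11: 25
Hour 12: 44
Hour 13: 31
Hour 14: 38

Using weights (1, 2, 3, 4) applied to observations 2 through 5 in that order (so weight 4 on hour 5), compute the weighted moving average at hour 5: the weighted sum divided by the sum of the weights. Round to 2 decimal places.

19.90

Weighted sum: 1·36 + 2·41 + 3·3 + 4·18 = 36 + 82 + 9 + 72 = 199
Weight total: 1 + 2 + 3 + 4 = 10
WMA = 199 / 10 = 19.90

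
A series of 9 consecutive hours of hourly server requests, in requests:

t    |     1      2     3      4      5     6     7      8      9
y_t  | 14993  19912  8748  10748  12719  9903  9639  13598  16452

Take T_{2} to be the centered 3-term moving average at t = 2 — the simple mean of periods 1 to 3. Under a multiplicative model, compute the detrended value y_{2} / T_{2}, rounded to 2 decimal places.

1.37

Trend T_2 = (14993 + 19912 + 8748) / 3 = 43653/3 = 14551.0000
Ratio to trend: 19912 / 14551.0000 = 1.37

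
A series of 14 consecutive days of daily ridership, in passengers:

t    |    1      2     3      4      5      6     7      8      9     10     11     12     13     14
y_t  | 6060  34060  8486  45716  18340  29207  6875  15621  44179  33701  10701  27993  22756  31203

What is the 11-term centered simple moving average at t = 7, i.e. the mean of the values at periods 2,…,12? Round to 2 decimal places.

Sum of periods 2–12: 34060 + 8486 + 45716 + 18340 + 29207 + 6875 + 15621 + 44179 + 33701 + 10701 + 27993 = 274879
Divide by 11: 274879 / 11 = 24989.00

24989.00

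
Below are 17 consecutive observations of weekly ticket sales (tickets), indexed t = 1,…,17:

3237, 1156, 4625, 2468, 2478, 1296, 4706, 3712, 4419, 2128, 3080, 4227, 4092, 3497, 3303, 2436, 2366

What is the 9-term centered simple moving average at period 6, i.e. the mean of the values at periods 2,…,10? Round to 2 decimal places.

2998.67

Sum of periods 2–10: 1156 + 4625 + 2468 + 2478 + 1296 + 4706 + 3712 + 4419 + 2128 = 26988
Divide by 9: 26988 / 9 = 2998.67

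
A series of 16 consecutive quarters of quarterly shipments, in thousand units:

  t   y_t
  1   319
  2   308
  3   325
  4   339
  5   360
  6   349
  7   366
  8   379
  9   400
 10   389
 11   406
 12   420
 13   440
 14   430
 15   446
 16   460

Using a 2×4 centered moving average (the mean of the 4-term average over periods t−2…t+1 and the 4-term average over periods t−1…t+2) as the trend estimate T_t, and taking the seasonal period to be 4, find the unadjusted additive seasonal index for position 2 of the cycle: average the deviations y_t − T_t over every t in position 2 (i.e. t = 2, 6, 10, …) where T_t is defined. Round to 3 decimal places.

-9.375

Season position 2 occurs at t = 6, 10, 14 (where T_t is defined).
t=6: T_6 = 358.50000; y_6 − T_6 = 349 − 358.50000 = -9.50000
t=10: T_10 = 398.62500; y_10 − T_10 = 389 − 398.62500 = -9.62500
t=14: T_14 = 439.00000; y_14 − T_14 = 430 − 439.00000 = -9.00000
Mean deviation: (-9.50000 + -9.62500 + -9.00000) / 3 = -9.375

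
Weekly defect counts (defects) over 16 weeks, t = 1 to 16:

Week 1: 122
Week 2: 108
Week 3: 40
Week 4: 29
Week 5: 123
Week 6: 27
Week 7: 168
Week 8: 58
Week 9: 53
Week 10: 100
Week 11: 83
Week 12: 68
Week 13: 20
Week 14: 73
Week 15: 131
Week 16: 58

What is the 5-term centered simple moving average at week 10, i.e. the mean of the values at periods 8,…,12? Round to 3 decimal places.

72.400

Sum of periods 8–12: 58 + 53 + 100 + 83 + 68 = 362
Divide by 5: 362 / 5 = 72.400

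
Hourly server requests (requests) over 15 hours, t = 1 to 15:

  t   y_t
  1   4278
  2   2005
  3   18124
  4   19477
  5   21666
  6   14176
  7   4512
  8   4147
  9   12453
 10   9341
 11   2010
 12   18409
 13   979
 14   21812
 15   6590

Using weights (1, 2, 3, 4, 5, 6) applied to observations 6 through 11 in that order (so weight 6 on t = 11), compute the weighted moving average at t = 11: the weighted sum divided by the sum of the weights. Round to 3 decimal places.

6867.524

Weighted sum: 1·14176 + 2·4512 + 3·4147 + 4·12453 + 5·9341 + 6·2010 = 14176 + 9024 + 12441 + 49812 + 46705 + 12060 = 144218
Weight total: 1 + 2 + 3 + 4 + 5 + 6 = 21
WMA = 144218 / 21 = 6867.524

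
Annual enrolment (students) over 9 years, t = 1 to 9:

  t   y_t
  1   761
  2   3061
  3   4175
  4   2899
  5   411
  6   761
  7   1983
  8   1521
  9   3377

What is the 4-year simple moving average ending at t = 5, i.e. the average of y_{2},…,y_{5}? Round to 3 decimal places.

Sum of periods 2–5: 3061 + 4175 + 2899 + 411 = 10546
Divide by 4: 10546 / 4 = 2636.500

2636.500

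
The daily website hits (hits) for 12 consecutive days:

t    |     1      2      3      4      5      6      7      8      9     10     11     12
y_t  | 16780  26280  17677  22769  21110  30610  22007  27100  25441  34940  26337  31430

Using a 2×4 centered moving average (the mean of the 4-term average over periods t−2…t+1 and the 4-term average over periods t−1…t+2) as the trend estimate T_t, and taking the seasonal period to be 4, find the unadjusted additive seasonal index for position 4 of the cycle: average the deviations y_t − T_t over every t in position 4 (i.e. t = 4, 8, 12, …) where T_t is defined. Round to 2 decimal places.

269.00

Season position 4 occurs at t = 4, 8 (where T_t is defined).
t=4: T_4 = 22500.2500; y_4 − T_4 = 22769 − 22500.2500 = 268.7500
t=8: T_8 = 26830.7500; y_8 − T_8 = 27100 − 26830.7500 = 269.2500
Mean deviation: (268.7500 + 269.2500) / 2 = 269.00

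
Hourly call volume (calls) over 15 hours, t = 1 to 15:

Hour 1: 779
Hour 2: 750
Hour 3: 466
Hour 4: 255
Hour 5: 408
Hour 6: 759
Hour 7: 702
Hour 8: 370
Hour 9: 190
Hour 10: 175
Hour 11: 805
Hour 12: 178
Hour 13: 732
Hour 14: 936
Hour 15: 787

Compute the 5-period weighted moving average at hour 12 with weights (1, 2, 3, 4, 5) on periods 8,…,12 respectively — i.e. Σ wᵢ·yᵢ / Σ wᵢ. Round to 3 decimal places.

Weighted sum: 1·370 + 2·190 + 3·175 + 4·805 + 5·178 = 370 + 380 + 525 + 3220 + 890 = 5385
Weight total: 1 + 2 + 3 + 4 + 5 = 15
WMA = 5385 / 15 = 359.000

359.000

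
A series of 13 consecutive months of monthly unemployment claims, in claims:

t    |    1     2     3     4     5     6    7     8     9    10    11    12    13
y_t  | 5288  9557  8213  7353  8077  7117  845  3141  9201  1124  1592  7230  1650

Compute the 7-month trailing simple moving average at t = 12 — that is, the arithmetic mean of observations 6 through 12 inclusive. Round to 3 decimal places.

Sum of periods 6–12: 7117 + 845 + 3141 + 9201 + 1124 + 1592 + 7230 = 30250
Divide by 7: 30250 / 7 = 4321.429

4321.429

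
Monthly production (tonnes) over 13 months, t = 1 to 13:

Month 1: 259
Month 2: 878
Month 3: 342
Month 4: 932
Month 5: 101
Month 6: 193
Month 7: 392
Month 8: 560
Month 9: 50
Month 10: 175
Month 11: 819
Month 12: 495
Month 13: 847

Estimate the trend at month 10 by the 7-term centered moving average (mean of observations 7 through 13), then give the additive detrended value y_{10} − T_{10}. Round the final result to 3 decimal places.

Trend T_10 = (392 + 560 + 50 + 175 + 819 + 495 + 847) / 7 = 3338/7 = 476.85714
Detrended value: 175 − 476.85714 = -301.857

-301.857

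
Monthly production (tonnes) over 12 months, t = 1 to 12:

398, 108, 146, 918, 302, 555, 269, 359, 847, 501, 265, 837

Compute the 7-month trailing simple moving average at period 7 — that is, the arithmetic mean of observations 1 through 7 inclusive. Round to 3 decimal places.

Sum of periods 1–7: 398 + 108 + 146 + 918 + 302 + 555 + 269 = 2696
Divide by 7: 2696 / 7 = 385.143

385.143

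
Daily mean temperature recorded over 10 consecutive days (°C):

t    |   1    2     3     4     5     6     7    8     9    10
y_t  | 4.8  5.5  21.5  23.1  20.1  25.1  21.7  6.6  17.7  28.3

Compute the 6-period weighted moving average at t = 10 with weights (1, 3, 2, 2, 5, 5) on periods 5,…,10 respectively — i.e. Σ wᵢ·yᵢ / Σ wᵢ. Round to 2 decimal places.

Weighted sum: 1·20.1 + 3·25.1 + 2·21.7 + 2·6.6 + 5·17.7 + 5·28.3 = 20.1 + 75.3 + 43.4 + 13.2 + 88.5 + 141.5 = 382.0
Weight total: 1 + 3 + 2 + 2 + 5 + 5 = 18
WMA = 382.0 / 18 = 21.22

21.22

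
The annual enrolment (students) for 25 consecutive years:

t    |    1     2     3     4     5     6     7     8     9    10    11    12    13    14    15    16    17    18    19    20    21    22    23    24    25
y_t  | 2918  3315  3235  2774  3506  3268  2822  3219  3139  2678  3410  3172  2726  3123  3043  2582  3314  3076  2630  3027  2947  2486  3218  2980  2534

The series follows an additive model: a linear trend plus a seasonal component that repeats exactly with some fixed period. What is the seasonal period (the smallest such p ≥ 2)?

6

First differences y_{t+1} − y_t: 397, -80, -461, 732, -238, -446, 397, -80, -461, 732, -238, -446, 397, -80, …
The difference pattern repeats every 6 terms and not for any smaller step, so p = 6.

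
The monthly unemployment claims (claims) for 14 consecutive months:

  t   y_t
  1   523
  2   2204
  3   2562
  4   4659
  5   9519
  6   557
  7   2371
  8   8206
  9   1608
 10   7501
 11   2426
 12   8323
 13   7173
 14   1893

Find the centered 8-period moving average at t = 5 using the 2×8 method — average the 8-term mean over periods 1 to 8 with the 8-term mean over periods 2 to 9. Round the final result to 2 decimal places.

3892.94

Sum over 1–8: 523 + 2204 + 2562 + 4659 + 9519 + 557 + 2371 + 8206 = 30601
Sum over 2–9: 2204 + 2562 + 4659 + 9519 + 557 + 2371 + 8206 + 1608 = 31686
CMA at t=5 = (30601 + 31686) / (2·8) = 62287 / 16 = 3892.94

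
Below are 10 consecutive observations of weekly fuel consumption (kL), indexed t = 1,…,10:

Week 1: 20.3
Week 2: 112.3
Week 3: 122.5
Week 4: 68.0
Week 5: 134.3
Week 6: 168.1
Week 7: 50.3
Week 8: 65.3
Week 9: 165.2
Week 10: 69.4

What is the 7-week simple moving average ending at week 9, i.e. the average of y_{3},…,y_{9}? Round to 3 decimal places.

Sum of periods 3–9: 122.5 + 68.0 + 134.3 + 168.1 + 50.3 + 65.3 + 165.2 = 773.7
Divide by 7: 773.7 / 7 = 110.529

110.529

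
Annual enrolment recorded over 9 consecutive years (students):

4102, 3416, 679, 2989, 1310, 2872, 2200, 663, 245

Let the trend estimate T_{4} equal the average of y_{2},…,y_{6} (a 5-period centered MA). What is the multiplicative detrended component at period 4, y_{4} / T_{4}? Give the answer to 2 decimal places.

1.33

Trend T_4 = (3416 + 679 + 2989 + 1310 + 2872) / 5 = 11266/5 = 2253.2000
Ratio to trend: 2989 / 2253.2000 = 1.33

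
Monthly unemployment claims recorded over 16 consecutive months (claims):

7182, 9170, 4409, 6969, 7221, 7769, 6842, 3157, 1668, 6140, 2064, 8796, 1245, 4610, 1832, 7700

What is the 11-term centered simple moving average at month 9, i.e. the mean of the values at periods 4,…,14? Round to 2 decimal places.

5134.64

Sum of periods 4–14: 6969 + 7221 + 7769 + 6842 + 3157 + 1668 + 6140 + 2064 + 8796 + 1245 + 4610 = 56481
Divide by 11: 56481 / 11 = 5134.64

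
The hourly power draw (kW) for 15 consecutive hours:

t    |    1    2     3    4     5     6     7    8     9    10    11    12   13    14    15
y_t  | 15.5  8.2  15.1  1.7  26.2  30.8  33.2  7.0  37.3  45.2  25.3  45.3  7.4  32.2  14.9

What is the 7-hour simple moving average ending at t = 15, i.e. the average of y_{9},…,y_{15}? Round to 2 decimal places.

29.66

Sum of periods 9–15: 37.3 + 45.2 + 25.3 + 45.3 + 7.4 + 32.2 + 14.9 = 207.6
Divide by 7: 207.6 / 7 = 29.66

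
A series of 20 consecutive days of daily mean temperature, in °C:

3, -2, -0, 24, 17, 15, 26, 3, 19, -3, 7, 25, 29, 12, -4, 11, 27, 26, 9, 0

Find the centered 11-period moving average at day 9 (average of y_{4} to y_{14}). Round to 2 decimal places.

15.82

Sum of periods 4–14: 24 + 17 + 15 + 26 + 3 + 19 + (-3) + 7 + 25 + 29 + 12 = 174
Divide by 11: 174 / 11 = 15.82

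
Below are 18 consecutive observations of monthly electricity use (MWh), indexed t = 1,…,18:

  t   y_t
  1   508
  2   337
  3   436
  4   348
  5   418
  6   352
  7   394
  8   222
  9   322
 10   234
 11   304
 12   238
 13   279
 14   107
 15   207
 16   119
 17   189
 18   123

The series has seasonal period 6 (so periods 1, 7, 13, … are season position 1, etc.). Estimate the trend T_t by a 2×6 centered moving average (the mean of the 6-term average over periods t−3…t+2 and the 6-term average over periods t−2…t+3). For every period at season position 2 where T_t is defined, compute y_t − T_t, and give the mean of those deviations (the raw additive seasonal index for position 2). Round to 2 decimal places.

Season position 2 occurs at t = 8, 14 (where T_t is defined).
t=8: T_8 = 314.1667; y_8 − T_8 = 222 − 314.1667 = -92.1667
t=14: T_14 = 199.4167; y_14 − T_14 = 107 − 199.4167 = -92.4167
Mean deviation: (-92.1667 + -92.4167) / 2 = -92.29

-92.29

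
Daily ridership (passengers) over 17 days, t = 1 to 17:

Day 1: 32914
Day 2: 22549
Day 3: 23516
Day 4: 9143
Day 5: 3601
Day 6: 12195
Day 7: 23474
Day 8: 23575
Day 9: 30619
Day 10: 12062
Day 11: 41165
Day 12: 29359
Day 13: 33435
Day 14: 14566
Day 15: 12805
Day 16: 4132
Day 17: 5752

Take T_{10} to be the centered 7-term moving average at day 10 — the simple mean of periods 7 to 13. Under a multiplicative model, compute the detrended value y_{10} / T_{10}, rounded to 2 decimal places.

0.44

Trend T_10 = (23474 + 23575 + 30619 + 12062 + 41165 + 29359 + 33435) / 7 = 193689/7 = 27669.8571
Ratio to trend: 12062 / 27669.8571 = 0.44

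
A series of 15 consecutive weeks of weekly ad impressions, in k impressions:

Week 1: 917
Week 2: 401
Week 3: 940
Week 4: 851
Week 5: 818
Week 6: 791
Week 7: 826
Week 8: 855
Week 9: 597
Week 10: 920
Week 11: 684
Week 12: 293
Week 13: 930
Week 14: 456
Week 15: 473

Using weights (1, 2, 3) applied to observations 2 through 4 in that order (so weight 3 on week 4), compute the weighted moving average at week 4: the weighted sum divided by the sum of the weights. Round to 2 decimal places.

Weighted sum: 1·401 + 2·940 + 3·851 = 401 + 1880 + 2553 = 4834
Weight total: 1 + 2 + 3 = 6
WMA = 4834 / 6 = 805.67

805.67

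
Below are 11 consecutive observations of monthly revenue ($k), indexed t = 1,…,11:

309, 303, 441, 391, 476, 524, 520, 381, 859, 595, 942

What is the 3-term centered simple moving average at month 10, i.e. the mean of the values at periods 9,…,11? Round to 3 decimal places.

Sum of periods 9–11: 859 + 595 + 942 = 2396
Divide by 3: 2396 / 3 = 798.667

798.667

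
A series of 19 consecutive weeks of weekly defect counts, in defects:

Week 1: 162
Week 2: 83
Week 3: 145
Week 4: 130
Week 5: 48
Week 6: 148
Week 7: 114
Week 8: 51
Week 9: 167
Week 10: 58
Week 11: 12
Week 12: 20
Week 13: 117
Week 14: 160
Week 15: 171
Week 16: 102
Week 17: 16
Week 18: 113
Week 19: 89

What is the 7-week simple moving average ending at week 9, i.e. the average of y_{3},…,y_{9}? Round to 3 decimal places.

Sum of periods 3–9: 145 + 130 + 48 + 148 + 114 + 51 + 167 = 803
Divide by 7: 803 / 7 = 114.714

114.714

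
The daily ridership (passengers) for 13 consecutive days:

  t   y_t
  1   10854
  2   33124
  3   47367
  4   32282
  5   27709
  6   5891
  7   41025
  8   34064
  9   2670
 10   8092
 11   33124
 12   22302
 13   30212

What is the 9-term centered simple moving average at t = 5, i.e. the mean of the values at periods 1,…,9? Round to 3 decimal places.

26109.556

Sum of periods 1–9: 10854 + 33124 + 47367 + 32282 + 27709 + 5891 + 41025 + 34064 + 2670 = 234986
Divide by 9: 234986 / 9 = 26109.556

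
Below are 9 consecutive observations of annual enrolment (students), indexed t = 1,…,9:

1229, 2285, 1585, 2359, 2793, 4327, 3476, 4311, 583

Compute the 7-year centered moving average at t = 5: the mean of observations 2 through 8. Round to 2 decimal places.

Sum of periods 2–8: 2285 + 1585 + 2359 + 2793 + 4327 + 3476 + 4311 = 21136
Divide by 7: 21136 / 7 = 3019.43

3019.43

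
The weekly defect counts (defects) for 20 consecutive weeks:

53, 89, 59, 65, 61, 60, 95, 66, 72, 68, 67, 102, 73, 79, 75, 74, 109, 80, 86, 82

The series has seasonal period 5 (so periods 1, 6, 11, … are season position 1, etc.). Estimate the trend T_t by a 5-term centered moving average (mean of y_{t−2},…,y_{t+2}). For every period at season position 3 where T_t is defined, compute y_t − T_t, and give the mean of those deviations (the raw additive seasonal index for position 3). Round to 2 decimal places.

-6.25

Season position 3 occurs at t = 3, 8, 13, 18 (where T_t is defined).
t=3: T_3 = 65.4000; y_3 − T_3 = 59 − 65.4000 = -6.4000
t=8: T_8 = 72.2000; y_8 − T_8 = 66 − 72.2000 = -6.2000
t=13: T_13 = 79.2000; y_13 − T_13 = 73 − 79.2000 = -6.2000
t=18: T_18 = 86.2000; y_18 − T_18 = 80 − 86.2000 = -6.2000
Mean deviation: (-6.4000 + -6.2000 + -6.2000 + -6.2000) / 4 = -6.25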